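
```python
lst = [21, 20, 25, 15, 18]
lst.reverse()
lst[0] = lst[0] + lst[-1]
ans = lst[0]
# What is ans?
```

Trace:
`lst = [21, 20, 25, 15, 18]` → lst = [21, 20, 25, 15, 18]
`lst.reverse()` → lst = [18, 15, 25, 20, 21]
`lst[0] = lst[0] + lst[-1]` → lst = [39, 15, 25, 20, 21]
`ans = lst[0]` → ans = 39
So ans = 39

Answer: 39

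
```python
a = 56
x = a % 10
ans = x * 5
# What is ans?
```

Trace:
`a = 56` → a = 56
`x = a % 10` → x = 6
`ans = x * 5` → ans = 30
So ans = 30

Answer: 30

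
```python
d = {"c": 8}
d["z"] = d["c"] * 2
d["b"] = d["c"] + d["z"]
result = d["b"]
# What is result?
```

Trace:
`d = {"c": 8}` → d = {'c': 8}
`d["z"] = d["c"] * 2` → d = {'c': 8, 'z': 16}
`d["b"] = d["c"] + d["z"]` → d = {'c': 8, 'z': 16, 'b': 24}
`result = d["b"]` → result = 24
So result = 24

Answer: 24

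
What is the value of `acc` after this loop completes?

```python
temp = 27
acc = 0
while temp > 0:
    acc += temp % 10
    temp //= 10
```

Sum digits of 27
`acc` takes the values: 0 → 7 → 9

Answer: 9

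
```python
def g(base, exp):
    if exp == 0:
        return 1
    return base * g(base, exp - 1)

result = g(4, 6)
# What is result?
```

g(4, 6) = 4 * 4 * 4 * 4 * 4 * 4 = 4096

Answer: 4096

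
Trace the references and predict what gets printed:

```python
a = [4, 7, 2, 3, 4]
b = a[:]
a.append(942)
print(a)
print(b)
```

Key concept: slice [:] creates copy.
Step by step:
`a = [4, 7, 2, 3, 4]` → a = [4, 7, 2, 3, 4]
`b = a[:]` → b = [4, 7, 2, 3, 4]
`a.append(942)` → a = [4, 7, 2, 3, 4, 942]
`print(a)` → prints [4, 7, 2, 3, 4, 942]
`print(b)` → prints [4, 7, 2, 3, 4]

Answer:
[4, 7, 2, 3, 4, 942]
[4, 7, 2, 3, 4]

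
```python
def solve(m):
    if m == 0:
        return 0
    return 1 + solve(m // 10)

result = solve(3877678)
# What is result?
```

Count of digits of 3877678: 7

Answer: 7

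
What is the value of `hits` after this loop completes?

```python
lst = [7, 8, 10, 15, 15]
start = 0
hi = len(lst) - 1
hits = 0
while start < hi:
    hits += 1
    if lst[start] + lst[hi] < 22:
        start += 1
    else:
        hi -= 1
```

Steps to find pair summing to 22
`hits` takes the values: 0 → 1 → 2 → 3 → 4

Answer: 4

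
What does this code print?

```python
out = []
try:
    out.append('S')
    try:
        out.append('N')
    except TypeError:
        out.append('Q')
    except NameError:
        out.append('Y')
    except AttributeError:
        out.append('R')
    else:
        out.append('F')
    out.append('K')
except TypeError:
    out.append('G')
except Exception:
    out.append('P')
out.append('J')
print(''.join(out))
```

Execution trace: 'S' (try body) → 'N' (inner try body, no exception) → 'F' (inner else) → 'K' (try body, no exception) → 'J' (after the try/except). Output: SNFKJ

Answer: SNFKJ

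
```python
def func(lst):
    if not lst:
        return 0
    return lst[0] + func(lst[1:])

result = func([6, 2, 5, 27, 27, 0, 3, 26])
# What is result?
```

6 + 2 + 5 + 27 + 27 + 0 + 3 + 26 + 0 = 96

Answer: 96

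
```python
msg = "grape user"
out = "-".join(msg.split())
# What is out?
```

Trace:
`msg = "grape user"` → msg = 'grape user'
`out = "-".join(msg.split())` → out = 'grape-user'
So out = 'grape-user'

Answer: 'grape-user'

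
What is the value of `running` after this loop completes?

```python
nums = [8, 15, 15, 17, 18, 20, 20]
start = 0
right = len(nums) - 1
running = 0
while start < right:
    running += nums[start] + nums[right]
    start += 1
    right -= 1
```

Sum of pairs from ends
`running` takes the values: 0 → 28 → 63 → 96

Answer: 96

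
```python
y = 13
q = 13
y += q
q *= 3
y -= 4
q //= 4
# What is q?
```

Trace:
`y = 13` → y = 13
`q = 13` → q = 13
`y += q` → y = 26
`q *= 3` → q = 39
`y -= 4` → y = 22
`q //= 4` → q = 9
So q = 9

Answer: 9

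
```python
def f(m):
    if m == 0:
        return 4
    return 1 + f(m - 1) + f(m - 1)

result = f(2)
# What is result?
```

f(m) = 1 + 2·f(m-1), f(0)=4. Closed form: (4+1)·2^2 - 1 = 19.

Answer: 19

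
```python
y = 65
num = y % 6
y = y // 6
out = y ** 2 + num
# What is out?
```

Trace:
`y = 65` → y = 65
`num = y % 6` → num = 5
`y = y // 6` → y = 10
`out = y ** 2 + num` → out = 105
So out = 105

Answer: 105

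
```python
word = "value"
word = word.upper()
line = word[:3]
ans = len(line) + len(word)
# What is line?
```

Trace:
`word = "value"` → word = 'value'
`word = word.upper()` → word = 'VALUE'
`line = word[:3]` → line = 'VAL'
`ans = len(line) + len(word)` → ans = 8
So line = 'VAL'

Answer: 'VAL'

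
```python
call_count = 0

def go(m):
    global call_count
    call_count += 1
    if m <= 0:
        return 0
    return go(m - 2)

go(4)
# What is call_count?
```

Linear recursion stepping by 2: 3 calls from m=4 down to ≤0.

Answer: 3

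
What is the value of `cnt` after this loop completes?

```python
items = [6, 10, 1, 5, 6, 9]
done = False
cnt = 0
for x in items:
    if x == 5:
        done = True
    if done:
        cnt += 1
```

Count elements after first 5 in [6, 10, 1, 5, 6, 9]
`cnt` takes the values: 0 → 1 → 2 → 3

Answer: 3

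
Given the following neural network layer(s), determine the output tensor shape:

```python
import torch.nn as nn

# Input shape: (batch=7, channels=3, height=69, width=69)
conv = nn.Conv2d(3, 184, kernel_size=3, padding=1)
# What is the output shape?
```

Input: (7, 3, 69, 69) -> Output: (7, 184, 69, 69)

Answer: (7, 184, 69, 69)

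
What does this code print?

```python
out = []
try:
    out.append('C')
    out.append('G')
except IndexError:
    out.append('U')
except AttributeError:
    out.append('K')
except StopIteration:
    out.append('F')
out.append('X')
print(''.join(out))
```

Execution trace: 'C' (try body) → 'G' (try body, no exception) → 'X' (after the try/except). Output: CGX

Answer: CGX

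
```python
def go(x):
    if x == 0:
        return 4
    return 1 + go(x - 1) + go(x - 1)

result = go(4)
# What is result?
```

go(x) = 1 + 2·go(x-1), go(0)=4. Closed form: (4+1)·2^4 - 1 = 79.

Answer: 79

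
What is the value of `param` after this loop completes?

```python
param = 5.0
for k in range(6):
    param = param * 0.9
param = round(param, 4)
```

Exponential decay: 5.0 * 0.9^6
`param` takes the values: 5.0 → 4.5 → 4.05 → 3.645 → 3.2805 → 2.95245 → 2.657205 → 2.6572

Answer: 2.6572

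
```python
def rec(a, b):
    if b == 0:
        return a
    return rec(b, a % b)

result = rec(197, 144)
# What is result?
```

rec(197, 144) -> rec(144, 53) -> rec(53, 38) -> rec(38, 15) -> rec(15, 8) -> rec(8, 7) -> rec(7, 1) -> rec(1, 0) -> 1

Answer: 1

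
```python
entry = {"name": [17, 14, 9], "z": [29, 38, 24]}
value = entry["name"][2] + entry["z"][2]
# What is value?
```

Trace:
`entry = {"name": [17, 14, 9], "z": [29, 38, 24]}` → entry = {'name': [17, 14, 9], 'z': [29, 38, 24]}
`value = entry["name"][2] + entry["z"][2]` → value = 33
So value = 33

Answer: 33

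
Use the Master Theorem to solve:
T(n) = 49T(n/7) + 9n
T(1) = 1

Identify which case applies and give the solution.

a=49, b=7, f(n)=9n. log_7(49) = 2. Since c=1 < 2, Case 1 applies: T(n) = Θ(n^log_b(a)) = O(n^2).

Answer: O(n^2) - Case 1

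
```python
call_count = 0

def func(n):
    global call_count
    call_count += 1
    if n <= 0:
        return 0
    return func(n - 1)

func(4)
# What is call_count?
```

Linear recursion stepping by 1: 5 calls from n=4 down to ≤0.

Answer: 5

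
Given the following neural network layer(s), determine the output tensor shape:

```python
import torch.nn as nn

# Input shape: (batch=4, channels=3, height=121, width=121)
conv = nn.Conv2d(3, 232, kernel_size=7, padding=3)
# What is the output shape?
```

Input: (4, 3, 121, 121) -> Output: (4, 232, 121, 121)

Answer: (4, 232, 121, 121)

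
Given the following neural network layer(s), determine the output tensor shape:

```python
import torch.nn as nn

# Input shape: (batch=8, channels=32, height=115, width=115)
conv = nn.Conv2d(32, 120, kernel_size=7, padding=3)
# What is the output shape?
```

Input: (8, 32, 115, 115) -> Output: (8, 120, 115, 115)

Answer: (8, 120, 115, 115)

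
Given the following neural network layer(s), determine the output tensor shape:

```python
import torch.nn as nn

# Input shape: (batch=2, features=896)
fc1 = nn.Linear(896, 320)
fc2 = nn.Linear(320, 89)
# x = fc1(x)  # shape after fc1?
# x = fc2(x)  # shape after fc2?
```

Input: (2, 896) -> after fc1: (2, 320) -> Output: (2, 89)

Answer: (2, 89)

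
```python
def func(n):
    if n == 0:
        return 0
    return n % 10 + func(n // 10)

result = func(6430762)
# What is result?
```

Sum of digits of 6430762: 2 + 6 + 7 + 0 + 3 + 4 + 6 = 28

Answer: 28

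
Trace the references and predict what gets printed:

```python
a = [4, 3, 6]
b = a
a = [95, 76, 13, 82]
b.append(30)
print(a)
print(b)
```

Key concept: rebinding vs mutation: a is rebound to a new list, b still points at the original.
Step by step:
`a = [4, 3, 6]` → a = [4, 3, 6]
`b = a` → b = [4, 3, 6] (same object as a)
`a = [95, 76, 13, 82]` → a = [95, 76, 13, 82]
`b.append(30)` → b = [4, 3, 6, 30]
`print(a)` → prints [95, 76, 13, 82]
`print(b)` → prints [4, 3, 6, 30]

Answer:
[95, 76, 13, 82]
[4, 3, 6, 30]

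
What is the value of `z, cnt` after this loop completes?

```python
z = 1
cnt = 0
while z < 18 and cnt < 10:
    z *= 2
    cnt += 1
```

Double until >= 18 or 10 iterations
`z, cnt` takes the values: (1, 0) → (2, 0) → (2, 1) → (4, 1) → (4, 2) → (8, 2) → (8, 3) → (16, 3) → (16, 4) → (32, 4) → (32, 5)

Answer: 32, 5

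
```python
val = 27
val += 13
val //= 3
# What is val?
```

Trace:
`val = 27` → val = 27
`val += 13` → val = 40
`val //= 3` → val = 13
So val = 13

Answer: 13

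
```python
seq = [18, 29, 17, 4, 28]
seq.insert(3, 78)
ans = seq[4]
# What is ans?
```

Trace:
`seq = [18, 29, 17, 4, 28]` → seq = [18, 29, 17, 4, 28]
`seq.insert(3, 78)` → seq = [18, 29, 17, 78, 4, 28]
`ans = seq[4]` → ans = 4
So ans = 4

Answer: 4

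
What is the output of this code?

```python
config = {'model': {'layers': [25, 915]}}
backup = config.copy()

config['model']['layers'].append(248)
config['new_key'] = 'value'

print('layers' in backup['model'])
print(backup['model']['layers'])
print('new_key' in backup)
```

Key concept: shallow copy gotcha with nested dict.
Step by step:
`config = {'model': {'layers': [25, 915]}}` → config = {'model': {'layers': [25, 915]}}
`backup = config.copy()` → backup = {'model': {'layers': [25, 915]}}
`config['model']['layers'].append(248)` → config = {'model': {'layers': [25, 915, 248]}}; backup = {'model': {'layers': [25, 915, 248]}}
`config['new_key'] = 'value'` → config = {'model': {'layers': [25, 915, 248]}, 'new_key': 'value'}
`print('layers' in backup['model'])` → prints True
`print(backup['model']['layers'])` → prints [25, 915, 248]
`print('new_key' in backup)` → prints False

Answer:
True
[25, 915, 248]
False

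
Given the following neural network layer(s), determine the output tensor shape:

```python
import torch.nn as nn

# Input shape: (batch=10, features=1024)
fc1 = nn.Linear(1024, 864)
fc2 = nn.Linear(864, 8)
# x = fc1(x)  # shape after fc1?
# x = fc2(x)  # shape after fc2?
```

Input: (10, 1024) -> after fc1: (10, 864) -> Output: (10, 8)

Answer: (10, 8)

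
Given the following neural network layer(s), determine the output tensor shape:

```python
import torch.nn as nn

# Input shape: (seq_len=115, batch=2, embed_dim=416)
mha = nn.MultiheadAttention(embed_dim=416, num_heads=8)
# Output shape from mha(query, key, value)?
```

Input: (115, 2, 416) -> Output: (115, 2, 416)

Answer: (115, 2, 416)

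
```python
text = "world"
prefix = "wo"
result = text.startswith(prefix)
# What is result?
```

Trace:
`text = "world"` → text = 'world'
`prefix = "wo"` → prefix = 'wo'
`result = text.startswith(prefix)` → result = True
So result = True

Answer: True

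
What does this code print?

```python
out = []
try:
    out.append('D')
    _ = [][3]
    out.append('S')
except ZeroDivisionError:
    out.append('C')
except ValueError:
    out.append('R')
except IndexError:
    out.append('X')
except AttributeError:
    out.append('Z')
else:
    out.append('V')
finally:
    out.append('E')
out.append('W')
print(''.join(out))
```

Execution trace: 'D' (try body) → 'X' (except IndexError) → 'E' (finally) → 'W' (after the try/except). Output: DXEW

Answer: DXEW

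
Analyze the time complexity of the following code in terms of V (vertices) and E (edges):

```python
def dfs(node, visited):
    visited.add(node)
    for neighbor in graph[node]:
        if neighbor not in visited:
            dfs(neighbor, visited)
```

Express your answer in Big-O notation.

This is Depth-first search (recursive). Time complexity: O(V + E).

Answer: O(V + E)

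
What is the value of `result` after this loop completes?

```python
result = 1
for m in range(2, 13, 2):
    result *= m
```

Product of even numbers 2 to 12
`result` takes the values: 1 → 2 → 8 → 48 → 384 → 3840 → 46080

Answer: 46080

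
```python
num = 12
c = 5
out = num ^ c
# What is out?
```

Trace:
`num = 12` → num = 12
`c = 5` → c = 5
`out = num ^ c` → out = 9
So out = 9

Answer: 9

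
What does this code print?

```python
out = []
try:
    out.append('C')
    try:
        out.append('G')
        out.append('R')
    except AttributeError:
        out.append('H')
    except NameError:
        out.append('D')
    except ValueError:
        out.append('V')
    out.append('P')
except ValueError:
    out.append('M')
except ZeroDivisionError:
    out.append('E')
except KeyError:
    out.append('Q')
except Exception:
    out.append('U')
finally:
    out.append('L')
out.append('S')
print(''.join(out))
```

Execution trace: 'C' (try body) → 'G' (inner try body) → 'R' (inner try body, no exception) → 'P' (try body, no exception) → 'L' (finally) → 'S' (after the try/except). Output: CGRPLS

Answer: CGRPLS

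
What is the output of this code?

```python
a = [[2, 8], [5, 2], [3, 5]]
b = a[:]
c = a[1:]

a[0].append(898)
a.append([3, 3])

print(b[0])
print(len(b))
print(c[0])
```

Key concept: slice with nested mutation.
Step by step:
`a = [[2, 8], [5, 2], [3, 5]]` → a = [[2, 8], [5, 2], [3, 5]]
`b = a[:]` → b = [[2, 8], [5, 2], [3, 5]]
`c = a[1:]` → c = [[5, 2], [3, 5]]
`a[0].append(898)` → a = [[2, 8, 898], [5, 2], [3, 5]]; b = [[2, 8, 898], [5, 2], [3, 5]]
`a.append([3, 3])` → a = [[2, 8, 898], [5, 2], [3, 5], [3, 3]]
`print(b[0])` → prints [2, 8, 898]
`print(len(b))` → prints 3
`print(c[0])` → prints [5, 2]

Answer:
[2, 8, 898]
3
[5, 2]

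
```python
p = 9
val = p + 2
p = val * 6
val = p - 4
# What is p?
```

Trace:
`p = 9` → p = 9
`val = p + 2` → val = 11
`p = val * 6` → p = 66
`val = p - 4` → val = 62
So p = 66

Answer: 66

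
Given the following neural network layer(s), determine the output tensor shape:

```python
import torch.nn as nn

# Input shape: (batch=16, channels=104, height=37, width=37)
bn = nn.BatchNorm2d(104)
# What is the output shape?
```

Input: (16, 104, 37, 37) -> Output: (16, 104, 37, 37)

Answer: (16, 104, 37, 37)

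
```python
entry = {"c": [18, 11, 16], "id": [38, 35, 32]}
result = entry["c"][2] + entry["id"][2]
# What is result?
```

Trace:
`entry = {"c": [18, 11, 16], "id": [38, 35, 32]}` → entry = {'c': [18, 11, 16], 'id': [38, 35, 32]}
`result = entry["c"][2] + entry["id"][2]` → result = 48
So result = 48

Answer: 48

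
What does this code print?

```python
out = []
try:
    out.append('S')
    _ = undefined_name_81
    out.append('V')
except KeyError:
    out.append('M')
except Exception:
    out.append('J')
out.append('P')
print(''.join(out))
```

Execution trace: 'S' (try body) → 'J' (except Exception) → 'P' (after the try/except). Output: SJP

Answer: SJP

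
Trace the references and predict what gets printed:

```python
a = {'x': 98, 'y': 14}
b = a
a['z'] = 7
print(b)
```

Key concept: dict aliasing.
Step by step:
`a = {'x': 98, 'y': 14}` → a = {'x': 98, 'y': 14}
`b = a` → b = {'x': 98, 'y': 14} (same object as a)
`a['z'] = 7` → a = {'x': 98, 'y': 14, 'z': 7} (same object as b); b = {'x': 98, 'y': 14, 'z': 7} (same object as a)
`print(b)` → prints {'x': 98, 'y': 14, 'z': 7}

Answer: {'x': 98, 'y': 14, 'z': 7}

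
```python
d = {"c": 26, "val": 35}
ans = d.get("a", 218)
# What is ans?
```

Trace:
`d = {"c": 26, "val": 35}` → d = {'c': 26, 'val': 35}
`ans = d.get("a", 218)` → ans = 218
So ans = 218

Answer: 218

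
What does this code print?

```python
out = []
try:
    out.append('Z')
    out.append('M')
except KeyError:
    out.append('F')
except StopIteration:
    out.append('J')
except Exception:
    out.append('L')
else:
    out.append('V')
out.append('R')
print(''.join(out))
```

Execution trace: 'Z' (try body) → 'M' (try body, no exception) → 'V' (else) → 'R' (after the try/except). Output: ZMVR

Answer: ZMVR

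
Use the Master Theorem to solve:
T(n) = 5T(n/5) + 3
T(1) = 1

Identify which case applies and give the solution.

a=5, b=5, f(n)=3. log_5(5) = 1. Since c=0 < 1, Case 1 applies: T(n) = Θ(n^log_b(a)) = O(n).

Answer: O(n) - Case 1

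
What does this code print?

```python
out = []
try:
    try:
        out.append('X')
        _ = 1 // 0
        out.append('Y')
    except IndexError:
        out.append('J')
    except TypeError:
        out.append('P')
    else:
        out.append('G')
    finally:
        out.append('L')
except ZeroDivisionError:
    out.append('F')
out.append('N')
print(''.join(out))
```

Execution trace: 'X' (try body) → 'L' (finally) → 'F' (outer except ZeroDivisionError) → 'N' (after the try/except). Output: XLFN

Answer: XLFN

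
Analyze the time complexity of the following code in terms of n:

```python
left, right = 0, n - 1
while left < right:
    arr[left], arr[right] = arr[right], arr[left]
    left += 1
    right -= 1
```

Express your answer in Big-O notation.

This is In-place array reversal. Time complexity: O(n).

Answer: O(n)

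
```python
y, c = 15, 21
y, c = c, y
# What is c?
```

Trace:
`y, c = 15, 21` → y = 15; c = 21
`y, c = c, y` → y = 21; c = 15
So c = 15

Answer: 15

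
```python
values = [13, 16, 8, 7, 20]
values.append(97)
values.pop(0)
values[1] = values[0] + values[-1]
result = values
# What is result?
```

Trace:
`values = [13, 16, 8, 7, 20]` → values = [13, 16, 8, 7, 20]
`values.append(97)` → values = [13, 16, 8, 7, 20, 97]
`values.pop(0)` → values = [16, 8, 7, 20, 97]
`values[1] = values[0] + values[-1]` → values = [16, 113, 7, 20, 97]
`result = values` → result = [16, 113, 7, 20, 97]
So result = [16, 113, 7, 20, 97]

Answer: [16, 113, 7, 20, 97]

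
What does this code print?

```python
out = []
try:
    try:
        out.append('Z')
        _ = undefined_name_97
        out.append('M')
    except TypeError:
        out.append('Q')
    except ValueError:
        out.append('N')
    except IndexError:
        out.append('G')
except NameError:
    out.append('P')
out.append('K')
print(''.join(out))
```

Execution trace: 'Z' (try body) → 'P' (outer except NameError) → 'K' (after the try/except). Output: ZPK

Answer: ZPK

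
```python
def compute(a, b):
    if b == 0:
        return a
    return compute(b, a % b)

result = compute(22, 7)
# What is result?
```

compute(22, 7) -> compute(7, 1) -> compute(1, 0) -> 1

Answer: 1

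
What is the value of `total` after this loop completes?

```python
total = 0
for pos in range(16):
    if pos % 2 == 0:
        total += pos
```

Sum of even numbers 0 to 15
`total` takes the values: 0 → 2 → 6 → 12 → 20 → 30 → 42 → 56

Answer: 56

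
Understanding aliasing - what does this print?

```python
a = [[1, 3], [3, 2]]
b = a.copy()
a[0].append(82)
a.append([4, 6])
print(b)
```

Key concept: shallow copy with nested lists.
Step by step:
`a = [[1, 3], [3, 2]]` → a = [[1, 3], [3, 2]]
`b = a.copy()` → b = [[1, 3], [3, 2]]
`a[0].append(82)` → a = [[1, 3, 82], [3, 2]]; b = [[1, 3, 82], [3, 2]]
`a.append([4, 6])` → a = [[1, 3, 82], [3, 2], [4, 6]]
`print(b)` → prints [[1, 3, 82], [3, 2]]

Answer: [[1, 3, 82], [3, 2]]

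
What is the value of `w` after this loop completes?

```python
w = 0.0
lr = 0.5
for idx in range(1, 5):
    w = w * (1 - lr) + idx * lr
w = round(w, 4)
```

Moving average with lr=0.5
`w` takes the values: 0.0 → 0.5 → 1.25 → 2.125 → 3.0625

Answer: 3.0625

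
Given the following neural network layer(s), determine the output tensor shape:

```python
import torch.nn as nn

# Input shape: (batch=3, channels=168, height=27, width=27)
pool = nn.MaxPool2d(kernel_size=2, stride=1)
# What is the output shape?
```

Input: (3, 168, 27, 27) -> Output: (3, 168, 26, 26)

Answer: (3, 168, 26, 26)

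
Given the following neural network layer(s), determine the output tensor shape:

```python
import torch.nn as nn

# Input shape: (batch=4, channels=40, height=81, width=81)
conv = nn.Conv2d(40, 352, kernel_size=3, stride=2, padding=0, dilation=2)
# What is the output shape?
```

Input: (4, 40, 81, 81) -> Output: (4, 352, 39, 39)

Answer: (4, 352, 39, 39)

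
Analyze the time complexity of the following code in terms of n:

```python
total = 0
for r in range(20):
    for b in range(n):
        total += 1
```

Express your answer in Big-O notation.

Each loop level contributes: 1 × n. Multiplying the contributions gives O(n).

Answer: O(n)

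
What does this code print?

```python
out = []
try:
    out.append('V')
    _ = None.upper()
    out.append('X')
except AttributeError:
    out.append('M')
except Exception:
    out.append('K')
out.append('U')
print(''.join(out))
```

Execution trace: 'V' (try body) → 'M' (except AttributeError) → 'U' (after the try/except). Output: VMU

Answer: VMU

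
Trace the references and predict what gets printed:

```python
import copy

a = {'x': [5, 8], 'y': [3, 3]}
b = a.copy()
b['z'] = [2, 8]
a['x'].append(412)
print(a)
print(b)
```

Key concept: shallow copy of dict with mutable values.
Step by step:
`a = {'x': [5, 8], 'y': [3, 3]}` → a = {'x': [5, 8], 'y': [3, 3]}
`b = a.copy()` → b = {'x': [5, 8], 'y': [3, 3]}
`b['z'] = [2, 8]` → b = {'x': [5, 8], 'y': [3, 3], 'z': [2, 8]}
`a['x'].append(412)` → a = {'x': [5, 8, 412], 'y': [3, 3]}; b = {'x': [5, 8, 412], 'y': [3, 3], 'z': [2, 8]}
`print(a)` → prints {'x': [5, 8, 412], 'y': [3, 3]}
`print(b)` → prints {'x': [5, 8, 412], 'y': [3, 3], 'z': [2, 8]}

Answer:
{'x': [5, 8, 412], 'y': [3, 3]}
{'x': [5, 8, 412], 'y': [3, 3], 'z': [2, 8]}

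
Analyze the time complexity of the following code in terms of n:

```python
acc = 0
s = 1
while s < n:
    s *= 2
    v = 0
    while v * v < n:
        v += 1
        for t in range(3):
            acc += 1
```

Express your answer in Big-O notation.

Each loop level contributes: log n × √n × 1. Multiplying the contributions gives O(√n log n).

Answer: O(√n log n)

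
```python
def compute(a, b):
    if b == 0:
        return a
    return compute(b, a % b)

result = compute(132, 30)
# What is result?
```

compute(132, 30) -> compute(30, 12) -> compute(12, 6) -> compute(6, 0) -> 6

Answer: 6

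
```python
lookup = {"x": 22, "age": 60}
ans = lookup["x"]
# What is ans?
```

Trace:
`lookup = {"x": 22, "age": 60}` → lookup = {'x': 22, 'age': 60}
`ans = lookup["x"]` → ans = 22
So ans = 22

Answer: 22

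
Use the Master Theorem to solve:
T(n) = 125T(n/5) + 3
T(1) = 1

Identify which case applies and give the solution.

a=125, b=5, f(n)=3. log_5(125) = 3. Since c=0 < 3, Case 1 applies: T(n) = Θ(n^log_b(a)) = O(n^3).

Answer: O(n^3) - Case 1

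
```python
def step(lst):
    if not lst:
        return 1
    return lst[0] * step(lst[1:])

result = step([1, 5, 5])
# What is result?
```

Product over [1, 5, 5] = 1 * 5 * 5 = 25

Answer: 25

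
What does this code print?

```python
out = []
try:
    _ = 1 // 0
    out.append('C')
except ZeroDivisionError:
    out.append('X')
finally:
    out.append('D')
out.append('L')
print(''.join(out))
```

Execution trace: 'X' (except ZeroDivisionError) → 'D' (finally) → 'L' (after the try/except). Output: XDL

Answer: XDL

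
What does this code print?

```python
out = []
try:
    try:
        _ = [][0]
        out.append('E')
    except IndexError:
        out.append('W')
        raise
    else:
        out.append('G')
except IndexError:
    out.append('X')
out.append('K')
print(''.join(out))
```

Execution trace: 'W' (except IndexError) → 'X' (outer except IndexError) → 'K' (after the try/except). Output: WXK

Answer: WXK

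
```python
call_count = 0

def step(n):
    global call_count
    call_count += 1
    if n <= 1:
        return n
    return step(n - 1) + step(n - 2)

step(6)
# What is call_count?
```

Calls(n) = 1 + Calls(n-1) + Calls(n-2); Calls(0)=Calls(1)=1. For n=6 this gives 25.

Answer: 25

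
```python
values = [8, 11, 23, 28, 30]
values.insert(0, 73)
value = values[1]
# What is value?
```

Trace:
`values = [8, 11, 23, 28, 30]` → values = [8, 11, 23, 28, 30]
`values.insert(0, 73)` → values = [73, 8, 11, 23, 28, 30]
`value = values[1]` → value = 8
So value = 8

Answer: 8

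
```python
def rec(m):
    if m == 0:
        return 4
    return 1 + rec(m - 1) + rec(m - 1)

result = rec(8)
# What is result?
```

rec(m) = 1 + 2·rec(m-1), rec(0)=4. Closed form: (4+1)·2^8 - 1 = 1279.

Answer: 1279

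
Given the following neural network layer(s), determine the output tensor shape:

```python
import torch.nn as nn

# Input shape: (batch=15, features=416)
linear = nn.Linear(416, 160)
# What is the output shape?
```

Input: (15, 416) -> Output: (15, 160)

Answer: (15, 160)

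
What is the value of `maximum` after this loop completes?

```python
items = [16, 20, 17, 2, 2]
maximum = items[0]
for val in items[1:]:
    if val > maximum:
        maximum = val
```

Maximum of [16, 20, 17, 2, 2]
`maximum` takes the values: 16 → 20

Answer: 20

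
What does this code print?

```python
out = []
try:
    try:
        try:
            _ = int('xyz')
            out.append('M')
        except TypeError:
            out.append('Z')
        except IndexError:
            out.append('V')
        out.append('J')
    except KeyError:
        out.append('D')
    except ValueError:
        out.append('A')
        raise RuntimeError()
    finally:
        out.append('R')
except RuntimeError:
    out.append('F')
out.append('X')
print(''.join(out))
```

Execution trace: 'A' (except ValueError) → 'R' (finally) → 'F' (outer except RuntimeError) → 'X' (after the try/except). Output: ARFX

Answer: ARFX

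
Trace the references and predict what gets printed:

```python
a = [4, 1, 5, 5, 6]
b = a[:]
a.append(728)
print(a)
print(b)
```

Key concept: slice [:] creates copy.
Step by step:
`a = [4, 1, 5, 5, 6]` → a = [4, 1, 5, 5, 6]
`b = a[:]` → b = [4, 1, 5, 5, 6]
`a.append(728)` → a = [4, 1, 5, 5, 6, 728]
`print(a)` → prints [4, 1, 5, 5, 6, 728]
`print(b)` → prints [4, 1, 5, 5, 6]

Answer:
[4, 1, 5, 5, 6, 728]
[4, 1, 5, 5, 6]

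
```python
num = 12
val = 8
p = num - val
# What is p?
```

Trace:
`num = 12` → num = 12
`val = 8` → val = 8
`p = num - val` → p = 4
So p = 4

Answer: 4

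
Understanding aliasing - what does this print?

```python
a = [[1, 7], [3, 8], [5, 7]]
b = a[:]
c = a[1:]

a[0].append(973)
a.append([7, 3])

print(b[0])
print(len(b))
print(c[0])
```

Key concept: slice with nested mutation.
Step by step:
`a = [[1, 7], [3, 8], [5, 7]]` → a = [[1, 7], [3, 8], [5, 7]]
`b = a[:]` → b = [[1, 7], [3, 8], [5, 7]]
`c = a[1:]` → c = [[3, 8], [5, 7]]
`a[0].append(973)` → a = [[1, 7, 973], [3, 8], [5, 7]]; b = [[1, 7, 973], [3, 8], [5, 7]]
`a.append([7, 3])` → a = [[1, 7, 973], [3, 8], [5, 7], [7, 3]]
`print(b[0])` → prints [1, 7, 973]
`print(len(b))` → prints 3
`print(c[0])` → prints [3, 8]

Answer:
[1, 7, 973]
3
[3, 8]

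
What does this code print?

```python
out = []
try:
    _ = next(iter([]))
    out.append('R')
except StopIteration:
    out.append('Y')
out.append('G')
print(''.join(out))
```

Execution trace: 'Y' (except StopIteration) → 'G' (after the try/except). Output: YG

Answer: YG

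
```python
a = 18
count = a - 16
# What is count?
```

Trace:
`a = 18` → a = 18
`count = a - 16` → count = 2
So count = 2

Answer: 2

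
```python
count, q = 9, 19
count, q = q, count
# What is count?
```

Trace:
`count, q = 9, 19` → count = 9; q = 19
`count, q = q, count` → count = 19; q = 9
So count = 19

Answer: 19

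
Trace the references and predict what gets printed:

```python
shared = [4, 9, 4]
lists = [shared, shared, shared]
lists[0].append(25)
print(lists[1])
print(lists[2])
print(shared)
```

Key concept: list of same reference.
Step by step:
`shared = [4, 9, 4]` → shared = [4, 9, 4]
`lists = [shared, shared, shared]` → lists = [[4, 9, 4], [4, 9, 4], [4, 9, 4]]
`lists[0].append(25)` → shared = [4, 9, 4, 25]; lists = [[4, 9, 4, 25], [4, 9, 4, 25], [4, 9, 4, 25]]
`print(lists[1])` → prints [4, 9, 4, 25]
`print(lists[2])` → prints [4, 9, 4, 25]
`print(shared)` → prints [4, 9, 4, 25]

Answer:
[4, 9, 4, 25]
[4, 9, 4, 25]
[4, 9, 4, 25]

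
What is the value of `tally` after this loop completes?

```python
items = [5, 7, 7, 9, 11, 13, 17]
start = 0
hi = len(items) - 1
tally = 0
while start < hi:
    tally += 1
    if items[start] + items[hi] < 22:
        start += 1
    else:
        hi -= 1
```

Steps to find pair summing to 22
`tally` takes the values: 0 → 1 → 2 → 3 → 4 → 5 → 6

Answer: 6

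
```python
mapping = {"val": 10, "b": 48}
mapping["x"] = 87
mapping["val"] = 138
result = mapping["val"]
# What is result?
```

Trace:
`mapping = {"val": 10, "b": 48}` → mapping = {'val': 10, 'b': 48}
`mapping["x"] = 87` → mapping = {'val': 10, 'b': 48, 'x': 87}
`mapping["val"] = 138` → mapping = {'val': 138, 'b': 48, 'x': 87}
`result = mapping["val"]` → result = 138
So result = 138

Answer: 138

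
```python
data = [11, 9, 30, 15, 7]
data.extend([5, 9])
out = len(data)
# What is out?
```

Trace:
`data = [11, 9, 30, 15, 7]` → data = [11, 9, 30, 15, 7]
`data.extend([5, 9])` → data = [11, 9, 30, 15, 7, 5, 9]
`out = len(data)` → out = 7
So out = 7

Answer: 7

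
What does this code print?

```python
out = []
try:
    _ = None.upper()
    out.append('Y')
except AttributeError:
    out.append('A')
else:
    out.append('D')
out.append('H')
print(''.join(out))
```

Execution trace: 'A' (except AttributeError) → 'H' (after the try/except). Output: AH

Answer: AH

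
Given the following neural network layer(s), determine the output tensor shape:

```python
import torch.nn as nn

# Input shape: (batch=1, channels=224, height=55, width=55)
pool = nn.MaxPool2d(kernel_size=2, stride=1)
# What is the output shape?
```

Input: (1, 224, 55, 55) -> Output: (1, 224, 54, 54)

Answer: (1, 224, 54, 54)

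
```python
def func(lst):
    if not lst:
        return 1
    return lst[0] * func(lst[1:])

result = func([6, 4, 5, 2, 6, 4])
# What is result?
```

Product over [6, 4, 5, 2, 6, 4] = 6 * 4 * 5 * 2 * 6 * 4 = 5760

Answer: 5760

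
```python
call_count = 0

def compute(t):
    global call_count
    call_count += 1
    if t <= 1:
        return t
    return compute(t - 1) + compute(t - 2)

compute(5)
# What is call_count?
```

Calls(t) = 1 + Calls(t-1) + Calls(t-2); Calls(0)=Calls(1)=1. For t=5 this gives 15.

Answer: 15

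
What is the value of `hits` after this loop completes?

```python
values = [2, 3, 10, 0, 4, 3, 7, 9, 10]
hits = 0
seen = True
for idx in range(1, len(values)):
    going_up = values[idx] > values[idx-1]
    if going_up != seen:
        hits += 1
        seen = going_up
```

Count direction changes in [2, 3, 10, 0, 4, 3, 7, 9, 10]
`hits` takes the values: 0 → 1 → 2 → 3 → 4

Answer: 4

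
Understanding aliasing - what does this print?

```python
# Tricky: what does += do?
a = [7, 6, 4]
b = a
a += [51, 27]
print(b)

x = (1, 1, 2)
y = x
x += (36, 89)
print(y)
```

Key concept: += behavior differs for mutable vs immutable.
Step by step:
`a = [7, 6, 4]` → a = [7, 6, 4]
`b = a` → b = [7, 6, 4] (same object as a)
`a += [51, 27]` → a = [7, 6, 4, 51, 27] (same object as b); b = [7, 6, 4, 51, 27] (same object as a)
`print(b)` → prints [7, 6, 4, 51, 27]
`x = (1, 1, 2)` → x = (1, 1, 2)
`y = x` → y = (1, 1, 2)
`x += (36, 89)` → x = (1, 1, 2, 36, 89)
`print(y)` → prints (1, 1, 2)

Answer:
[7, 6, 4, 51, 27]
(1, 1, 2)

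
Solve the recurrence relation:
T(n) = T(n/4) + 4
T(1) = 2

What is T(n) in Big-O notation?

Each step divides n by 4 and adds 4. After log_4(n) steps we reach T(1)=2. So T(n) = 4·log_4(n) + 2 = O(log n).

Answer: O(log n)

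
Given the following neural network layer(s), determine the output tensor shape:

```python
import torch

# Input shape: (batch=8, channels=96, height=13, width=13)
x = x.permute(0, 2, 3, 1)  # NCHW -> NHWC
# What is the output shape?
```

Input: (8, 96, 13, 13) -> Output: (8, 13, 13, 96)

Answer: (8, 13, 13, 96)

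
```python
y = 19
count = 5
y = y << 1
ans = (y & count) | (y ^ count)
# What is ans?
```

Trace:
`y = 19` → y = 19
`count = 5` → count = 5
`y = y << 1` → y = 38
`ans = (y & count) | (y ^ count)` → ans = 39
So ans = 39

Answer: 39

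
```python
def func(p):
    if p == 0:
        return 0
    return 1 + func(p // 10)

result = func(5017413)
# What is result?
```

Count of digits of 5017413: 7

Answer: 7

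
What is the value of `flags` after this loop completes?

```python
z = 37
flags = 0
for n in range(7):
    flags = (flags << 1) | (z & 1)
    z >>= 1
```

Reverse lowest 7 bits of 37
`flags` takes the values: 0 → 1 → 2 → 5 → 10 → 20 → 41 → 82

Answer: 82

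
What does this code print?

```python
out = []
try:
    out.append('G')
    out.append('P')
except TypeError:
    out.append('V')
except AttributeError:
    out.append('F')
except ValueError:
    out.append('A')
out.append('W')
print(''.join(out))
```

Execution trace: 'G' (try body) → 'P' (try body, no exception) → 'W' (after the try/except). Output: GPW

Answer: GPW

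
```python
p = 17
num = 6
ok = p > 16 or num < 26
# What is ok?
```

Trace:
`p = 17` → p = 17
`num = 6` → num = 6
`ok = p > 16 or num < 26` → ok = True
So ok = True

Answer: True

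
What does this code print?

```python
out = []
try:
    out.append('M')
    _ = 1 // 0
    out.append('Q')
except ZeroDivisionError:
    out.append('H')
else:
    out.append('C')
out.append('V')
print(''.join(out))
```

Execution trace: 'M' (try body) → 'H' (except ZeroDivisionError) → 'V' (after the try/except). Output: MHV

Answer: MHV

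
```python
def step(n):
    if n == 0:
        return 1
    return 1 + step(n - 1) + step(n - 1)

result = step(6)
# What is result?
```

step(n) = 1 + 2·step(n-1), step(0)=1. Closed form: (1+1)·2^6 - 1 = 127.

Answer: 127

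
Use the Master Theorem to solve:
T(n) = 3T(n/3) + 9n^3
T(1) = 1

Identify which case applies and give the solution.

a=3, b=3, f(n)=9n^3. log_3(3) = 1. Since c=3 > 1 and the regularity condition holds (3(n/3)^3 = (3/3^3)n^3 with 3/3^3 < 1), Case 3 applies: T(n) = Θ(f(n)) = O(n^3).

Answer: O(n^3) - Case 3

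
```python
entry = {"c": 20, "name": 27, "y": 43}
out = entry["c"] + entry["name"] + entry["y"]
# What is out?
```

Trace:
`entry = {"c": 20, "name": 27, "y": 43}` → entry = {'c': 20, 'name': 27, 'y': 43}
`out = entry["c"] + entry["name"] + entry["y"]` → out = 90
So out = 90

Answer: 90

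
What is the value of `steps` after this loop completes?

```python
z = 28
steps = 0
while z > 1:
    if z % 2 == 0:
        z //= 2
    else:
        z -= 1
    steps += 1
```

Steps to reduce 28 to 1
`steps` takes the values: 0 → 1 → 2 → 3 → 4 → 5 → 6

Answer: 6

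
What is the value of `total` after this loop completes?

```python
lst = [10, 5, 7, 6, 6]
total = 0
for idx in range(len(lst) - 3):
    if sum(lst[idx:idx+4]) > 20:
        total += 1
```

Count windows with sum > 20
`total` takes the values: 0 → 1 → 2

Answer: 2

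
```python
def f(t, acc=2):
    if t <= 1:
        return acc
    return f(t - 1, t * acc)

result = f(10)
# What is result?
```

Accumulator trace (n, acc): (10, 2) -> (9, 20) -> (8, 180) -> (7, 1440) -> (6, 10080) -> (5, 60480) -> (4, 302400) -> (3, 1209600) -> (2, 3628800) -> (1, 7257600) -> return 7257600

Answer: 7257600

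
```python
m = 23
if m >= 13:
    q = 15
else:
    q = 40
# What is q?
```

Trace:
`m = 23` → m = 23
`if m >= 13: ...` → m >= 13 is True → q = 15
So q = 15

Answer: 15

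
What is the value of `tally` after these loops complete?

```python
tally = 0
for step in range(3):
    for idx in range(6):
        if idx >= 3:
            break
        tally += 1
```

Inner breaks at 3, outer runs 3 times
`tally` takes the values: 0 → 1 → 2 → 3 → 4 → 5 → 6 → 7 → 8 → 9

Answer: 9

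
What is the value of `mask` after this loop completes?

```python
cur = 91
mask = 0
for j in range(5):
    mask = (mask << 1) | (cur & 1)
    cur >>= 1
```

Reverse lowest 5 bits of 91
`mask` takes the values: 0 → 1 → 3 → 6 → 13 → 27

Answer: 27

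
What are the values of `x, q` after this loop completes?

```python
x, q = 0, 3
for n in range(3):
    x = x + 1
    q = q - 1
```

x goes 0→3, q goes 3→0
`x, q` takes the values: (0, 3) → (1, 3) → (1, 2) → (2, 2) → (2, 1) → (3, 1) → (3, 0)

Answer: 3, 0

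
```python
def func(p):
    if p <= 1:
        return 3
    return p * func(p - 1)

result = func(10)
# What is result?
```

func(10) = 10 * 9 * 8 * 7 * 6 * 5 * 4 * 3 * 2 * 3 = 10886400

Answer: 10886400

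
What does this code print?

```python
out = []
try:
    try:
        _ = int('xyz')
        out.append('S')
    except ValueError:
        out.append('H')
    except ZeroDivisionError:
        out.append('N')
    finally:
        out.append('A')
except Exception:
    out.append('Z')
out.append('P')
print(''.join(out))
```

Execution trace: 'H' (inner except ValueError) → 'A' (inner finally) → 'P' (after the try/except). Output: HAP

Answer: HAP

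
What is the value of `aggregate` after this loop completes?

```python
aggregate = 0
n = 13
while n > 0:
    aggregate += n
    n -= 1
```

Sum 13 down to 1
`aggregate` takes the values: 0 → 13 → 25 → 36 → 46 → 55 → 63 → 70 → 76 → 81 → 85 → 88 → 90 → 91

Answer: 91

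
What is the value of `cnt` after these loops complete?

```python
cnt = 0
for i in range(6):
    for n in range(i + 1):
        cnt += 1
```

Triangle: 1 + 2 + ... + 6
`cnt` takes the values: 0 → 1 → 2 → 3 → 4 → 5 → 6 → 7 → 8 → 9 → 10 → 11 → 12 → 13 → 14 → 15 → 16 → 17 → 18 → 19 → 20 → 21

Answer: 21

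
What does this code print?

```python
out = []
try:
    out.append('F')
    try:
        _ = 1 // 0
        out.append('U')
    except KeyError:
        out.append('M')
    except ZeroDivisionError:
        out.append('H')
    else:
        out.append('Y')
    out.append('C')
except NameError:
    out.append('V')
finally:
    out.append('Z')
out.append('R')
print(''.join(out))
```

Execution trace: 'F' (try body) → 'H' (inner except ZeroDivisionError) → 'C' (try body, no exception) → 'Z' (finally) → 'R' (after the try/except). Output: FHCZR

Answer: FHCZR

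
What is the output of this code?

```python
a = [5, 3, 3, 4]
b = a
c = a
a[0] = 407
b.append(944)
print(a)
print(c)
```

Key concept: multiple aliases.
Step by step:
`a = [5, 3, 3, 4]` → a = [5, 3, 3, 4]
`b = a` → b = [5, 3, 3, 4] (same object as a)
`c = a` → c = [5, 3, 3, 4] (same object as a, b)
`a[0] = 407` → a = [407, 3, 3, 4] (same object as b, c); b = [407, 3, 3, 4] (same object as a, c); c = [407, 3, 3, 4] (same object as a, b)
`b.append(944)` → a = [407, 3, 3, 4, 944] (same object as b, c); b = [407, 3, 3, 4, 944] (same object as a, c); c = [407, 3, 3, 4, 944] (same object as a, b)
`print(a)` → prints [407, 3, 3, 4, 944]
`print(c)` → prints [407, 3, 3, 4, 944]

Answer:
[407, 3, 3, 4, 944]
[407, 3, 3, 4, 944]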